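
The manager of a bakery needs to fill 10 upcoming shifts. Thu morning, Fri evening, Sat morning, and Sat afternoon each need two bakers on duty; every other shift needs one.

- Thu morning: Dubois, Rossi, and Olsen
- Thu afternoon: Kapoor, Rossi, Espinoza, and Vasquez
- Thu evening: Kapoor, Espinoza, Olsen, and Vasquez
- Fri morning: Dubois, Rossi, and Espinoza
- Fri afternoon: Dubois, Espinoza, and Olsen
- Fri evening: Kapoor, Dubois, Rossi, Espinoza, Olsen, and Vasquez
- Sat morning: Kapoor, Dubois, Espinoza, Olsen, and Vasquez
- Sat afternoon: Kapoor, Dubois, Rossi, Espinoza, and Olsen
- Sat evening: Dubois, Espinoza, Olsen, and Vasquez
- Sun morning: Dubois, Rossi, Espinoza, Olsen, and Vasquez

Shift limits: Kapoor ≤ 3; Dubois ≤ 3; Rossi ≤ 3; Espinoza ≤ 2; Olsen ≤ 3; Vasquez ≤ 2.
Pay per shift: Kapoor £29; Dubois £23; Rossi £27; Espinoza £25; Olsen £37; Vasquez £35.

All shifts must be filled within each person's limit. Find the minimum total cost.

Picking the cheapest available baker for each shift independently would cost £336, but that ignores the shift limits.
An optimal schedule: Thu morning→Dubois+Rossi, Thu afternoon→Espinoza, Thu evening→Espinoza, Fri morning→Dubois, Fri afternoon→Dubois, Fri evening→Kapoor+Olsen, Sat morning→Kapoor+Vasquez, Sat afternoon→Rossi+Kapoor, Sat evening→Vasquez, Sun morning→Rossi.
Total: 23 + 27 + 25 + 25 + 23 + 23 + 29 + 37 + 29 + 35 + 27 + 29 + 35 + 27 = £394.

£394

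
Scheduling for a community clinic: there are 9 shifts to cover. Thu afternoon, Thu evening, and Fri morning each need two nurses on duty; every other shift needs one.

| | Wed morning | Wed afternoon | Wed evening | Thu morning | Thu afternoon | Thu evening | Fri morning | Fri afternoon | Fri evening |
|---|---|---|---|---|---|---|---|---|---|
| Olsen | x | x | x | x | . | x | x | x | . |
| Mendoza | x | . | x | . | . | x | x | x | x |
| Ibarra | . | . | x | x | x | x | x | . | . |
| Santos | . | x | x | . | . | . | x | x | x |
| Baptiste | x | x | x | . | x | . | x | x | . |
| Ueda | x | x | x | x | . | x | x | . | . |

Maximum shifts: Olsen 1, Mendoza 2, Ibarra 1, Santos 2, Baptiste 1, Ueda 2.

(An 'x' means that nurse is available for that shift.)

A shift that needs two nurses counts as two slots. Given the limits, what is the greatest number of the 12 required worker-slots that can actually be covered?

9

Total capacity across all nurses is 1+2+1+2+1+2 = 9, and 12 slots are needed, so at most 9 can be filled.
An assignment achieving 9: Wed morning→Mendoza, Wed afternoon→Santos, Wed evening→Ueda, Thu morning→Olsen, Thu afternoon→Ibarra+Baptiste, Thu evening→Ueda, Fri afternoon→Santos, Fri evening→Mendoza.
Loads: Olsen 1/1, Mendoza 2/2, Ibarra 1/1, Santos 2/2, Baptiste 1/1, Ueda 2/2.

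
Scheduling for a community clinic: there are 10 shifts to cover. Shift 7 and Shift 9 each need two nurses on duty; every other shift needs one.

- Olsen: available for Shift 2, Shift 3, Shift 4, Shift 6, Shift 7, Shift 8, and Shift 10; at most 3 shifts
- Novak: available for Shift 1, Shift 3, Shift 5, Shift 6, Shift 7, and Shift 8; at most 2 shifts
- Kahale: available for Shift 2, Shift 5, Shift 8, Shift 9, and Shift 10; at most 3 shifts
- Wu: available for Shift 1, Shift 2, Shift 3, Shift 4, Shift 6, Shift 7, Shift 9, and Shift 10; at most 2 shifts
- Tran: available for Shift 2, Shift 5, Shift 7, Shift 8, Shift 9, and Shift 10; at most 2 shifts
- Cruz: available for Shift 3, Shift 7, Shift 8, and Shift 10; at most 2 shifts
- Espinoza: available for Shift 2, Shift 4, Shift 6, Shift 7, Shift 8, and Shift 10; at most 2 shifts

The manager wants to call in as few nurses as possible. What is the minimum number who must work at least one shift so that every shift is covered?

12 slots to fill and no one can take more than 3, so at least ⌈12/3⌉ = 4 nurses are needed.
Any 4 nurses together have capacity at most 3+3+2+2 = 10 < 12 slots, so 4 can never suffice.
Olsen, Novak, Kahale, Wu, and Tran alone can cover everything: Shift 1→Novak, Shift 2→Kahale, Shift 3→Olsen, Shift 4→Olsen, Shift 5→Novak, Shift 6→Olsen, Shift 7→Wu+Tran, Shift 8→Kahale, Shift 9→Kahale+Wu, Shift 10→Tran.

5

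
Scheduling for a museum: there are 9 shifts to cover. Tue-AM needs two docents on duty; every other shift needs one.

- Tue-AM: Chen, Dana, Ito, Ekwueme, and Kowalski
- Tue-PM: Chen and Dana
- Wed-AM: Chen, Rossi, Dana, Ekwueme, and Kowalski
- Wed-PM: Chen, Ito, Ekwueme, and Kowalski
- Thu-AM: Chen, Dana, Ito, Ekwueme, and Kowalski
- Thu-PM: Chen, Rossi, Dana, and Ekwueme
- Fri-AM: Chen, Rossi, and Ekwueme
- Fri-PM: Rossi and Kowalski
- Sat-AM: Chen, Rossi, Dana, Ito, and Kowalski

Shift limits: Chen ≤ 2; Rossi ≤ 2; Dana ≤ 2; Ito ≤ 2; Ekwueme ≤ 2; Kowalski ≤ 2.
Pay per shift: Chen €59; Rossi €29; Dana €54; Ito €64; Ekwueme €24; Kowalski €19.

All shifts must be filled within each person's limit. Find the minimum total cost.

Picking the cheapest available docent for each shift independently would cost €240, but that ignores the shift limits.
An optimal schedule: Tue-AM→Dana+Chen, Tue-PM→Dana, Wed-AM→Rossi, Wed-PM→Kowalski, Thu-AM→Chen, Thu-PM→Ekwueme, Fri-AM→Ekwueme, Fri-PM→Kowalski, Sat-AM→Rossi.
Total: 54 + 59 + 54 + 29 + 19 + 59 + 24 + 24 + 19 + 29 = €370.

€370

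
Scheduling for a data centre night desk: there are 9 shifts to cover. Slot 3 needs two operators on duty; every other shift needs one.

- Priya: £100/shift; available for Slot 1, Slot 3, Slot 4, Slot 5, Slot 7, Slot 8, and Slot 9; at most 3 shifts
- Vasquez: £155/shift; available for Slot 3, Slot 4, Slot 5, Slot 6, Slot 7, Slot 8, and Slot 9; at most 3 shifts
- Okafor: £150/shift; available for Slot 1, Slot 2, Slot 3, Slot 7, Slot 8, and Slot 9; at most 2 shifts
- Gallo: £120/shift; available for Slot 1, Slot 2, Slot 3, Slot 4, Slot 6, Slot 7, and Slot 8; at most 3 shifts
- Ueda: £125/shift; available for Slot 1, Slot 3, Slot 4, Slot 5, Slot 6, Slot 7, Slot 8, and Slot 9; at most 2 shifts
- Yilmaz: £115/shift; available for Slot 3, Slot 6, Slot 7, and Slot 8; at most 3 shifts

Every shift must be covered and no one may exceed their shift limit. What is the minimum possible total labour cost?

£1130

Picking the cheapest available operator for each shift independently would cost £1050, but that ignores the shift limits.
An optimal schedule: Slot 1→Priya, Slot 2→Gallo, Slot 3→Yilmaz+Gallo, Slot 4→Priya, Slot 5→Priya, Slot 6→Yilmaz, Slot 7→Yilmaz, Slot 8→Gallo, Slot 9→Ueda.
Total: 100 + 120 + 115 + 120 + 100 + 100 + 115 + 115 + 120 + 125 = £1130.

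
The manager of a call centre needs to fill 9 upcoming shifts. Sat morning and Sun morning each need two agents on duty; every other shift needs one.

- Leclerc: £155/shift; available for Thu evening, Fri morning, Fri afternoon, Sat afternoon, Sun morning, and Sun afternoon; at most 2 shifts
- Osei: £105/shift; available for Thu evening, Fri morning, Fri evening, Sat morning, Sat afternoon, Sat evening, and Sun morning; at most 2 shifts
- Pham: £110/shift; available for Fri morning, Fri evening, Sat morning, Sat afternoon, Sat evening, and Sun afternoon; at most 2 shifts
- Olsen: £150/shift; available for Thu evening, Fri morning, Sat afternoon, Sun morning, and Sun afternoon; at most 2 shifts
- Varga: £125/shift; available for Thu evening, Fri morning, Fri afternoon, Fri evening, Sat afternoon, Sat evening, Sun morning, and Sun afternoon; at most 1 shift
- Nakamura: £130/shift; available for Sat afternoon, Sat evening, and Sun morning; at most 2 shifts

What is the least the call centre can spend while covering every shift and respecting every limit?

Sat morning can only be covered by Osei and Pham, so that assignment is forced.
Picking the cheapest available agent for each shift independently would cost £1205, but that ignores the shift limits.
An optimal schedule: Thu evening→Leclerc, Fri morning→Olsen, Fri afternoon→Leclerc, Fri evening→Osei, Sat morning→Osei+Pham, Sat afternoon→Nakamura, Sat evening→Pham, Sun morning→Varga+Nakamura, Sun afternoon→Olsen.
Total: 155 + 150 + 155 + 105 + 105 + 110 + 130 + 110 + 125 + 130 + 150 = £1425.

£1425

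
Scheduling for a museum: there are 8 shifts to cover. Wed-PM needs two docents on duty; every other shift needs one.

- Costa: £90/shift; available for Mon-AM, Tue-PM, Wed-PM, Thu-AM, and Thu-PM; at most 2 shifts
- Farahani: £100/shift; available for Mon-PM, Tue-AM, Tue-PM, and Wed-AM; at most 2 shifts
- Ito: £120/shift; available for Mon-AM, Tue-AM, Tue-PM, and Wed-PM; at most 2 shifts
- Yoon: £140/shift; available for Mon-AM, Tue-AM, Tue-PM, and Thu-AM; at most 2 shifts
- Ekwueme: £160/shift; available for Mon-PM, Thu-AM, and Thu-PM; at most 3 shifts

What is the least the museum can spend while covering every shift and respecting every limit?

Wed-AM can only be covered by Farahani, so that assignment is forced.
Wed-PM can only be covered by Costa and Ito, so that assignment is forced.
Picking the cheapest available docent for each shift independently would cost £870, but that ignores the shift limits.
An optimal schedule: Mon-AM→Ito, Mon-PM→Farahani, Tue-AM→Yoon, Tue-PM→Yoon, Wed-AM→Farahani, Wed-PM→Costa+Ito, Thu-AM→Ekwueme, Thu-PM→Costa.
Total: 120 + 100 + 140 + 140 + 100 + 90 + 120 + 160 + 90 = £1060.

£1060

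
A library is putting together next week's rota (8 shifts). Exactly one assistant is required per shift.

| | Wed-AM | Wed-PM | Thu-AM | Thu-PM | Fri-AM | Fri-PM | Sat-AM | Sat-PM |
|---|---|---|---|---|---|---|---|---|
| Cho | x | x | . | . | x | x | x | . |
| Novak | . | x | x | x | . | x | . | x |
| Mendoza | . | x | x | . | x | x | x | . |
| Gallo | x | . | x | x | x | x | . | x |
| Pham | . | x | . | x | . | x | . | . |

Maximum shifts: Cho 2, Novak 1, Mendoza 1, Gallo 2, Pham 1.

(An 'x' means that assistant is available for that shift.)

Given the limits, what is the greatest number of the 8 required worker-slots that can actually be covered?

7

Total capacity across all assistants is 2+1+1+2+1 = 7, and 8 slots are needed, so at most 7 can be filled.
An assignment achieving 7: Wed-AM→Cho, Wed-PM→Pham, Thu-AM→Mendoza, Thu-PM→Gallo, Fri-AM→Gallo, Sat-AM→Cho, Sat-PM→Novak.
Loads: Cho 2/2, Novak 1/1, Mendoza 1/1, Gallo 2/2, Pham 1/1.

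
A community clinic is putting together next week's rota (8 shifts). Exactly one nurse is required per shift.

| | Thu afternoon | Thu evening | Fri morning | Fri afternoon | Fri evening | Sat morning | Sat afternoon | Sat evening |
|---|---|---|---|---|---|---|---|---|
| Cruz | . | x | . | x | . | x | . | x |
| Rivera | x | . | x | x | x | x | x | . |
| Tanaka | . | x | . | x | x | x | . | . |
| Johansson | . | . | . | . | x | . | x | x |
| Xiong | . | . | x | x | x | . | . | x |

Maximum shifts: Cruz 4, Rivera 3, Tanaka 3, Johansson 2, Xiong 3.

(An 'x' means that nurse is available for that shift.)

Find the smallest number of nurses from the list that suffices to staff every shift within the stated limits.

3

8 slots to fill and no one can take more than 4, so at least ⌈8/4⌉ = 2 nurses are needed.
Any 2 nurses together have capacity at most 4+3 = 7 < 8 slots, so 2 can never suffice.
Cruz, Rivera, and Tanaka alone can cover everything: Thu afternoon→Rivera, Thu evening→Cruz, Fri morning→Rivera, Fri afternoon→Cruz, Fri evening→Tanaka, Sat morning→Cruz, Sat afternoon→Rivera, Sat evening→Cruz.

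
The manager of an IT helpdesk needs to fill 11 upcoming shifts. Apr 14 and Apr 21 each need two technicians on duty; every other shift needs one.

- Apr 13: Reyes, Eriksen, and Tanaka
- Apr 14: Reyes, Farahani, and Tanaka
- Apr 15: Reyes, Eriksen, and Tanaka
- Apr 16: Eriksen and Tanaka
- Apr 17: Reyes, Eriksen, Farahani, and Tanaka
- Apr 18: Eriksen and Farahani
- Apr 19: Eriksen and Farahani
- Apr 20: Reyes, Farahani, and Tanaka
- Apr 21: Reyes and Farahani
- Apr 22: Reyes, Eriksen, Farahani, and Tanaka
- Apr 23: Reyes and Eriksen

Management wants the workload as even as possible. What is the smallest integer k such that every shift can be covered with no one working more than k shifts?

4

With 4 technicians and 13 worker-slots to fill, someone must work at least ⌈13/4⌉ = 4 shifts, so k ≥ 4.
k = 4 works: Apr 13→Reyes, Apr 14→Reyes+Farahani, Apr 15→Eriksen, Apr 16→Eriksen, Apr 17→Farahani, Apr 18→Eriksen, Apr 19→Eriksen, Apr 20→Farahani, Apr 21→Reyes+Farahani, Apr 22→Tanaka, Apr 23→Reyes.
Loads: Reyes 4, Eriksen 4, Farahani 4, Tanaka 1 — all ≤ 4.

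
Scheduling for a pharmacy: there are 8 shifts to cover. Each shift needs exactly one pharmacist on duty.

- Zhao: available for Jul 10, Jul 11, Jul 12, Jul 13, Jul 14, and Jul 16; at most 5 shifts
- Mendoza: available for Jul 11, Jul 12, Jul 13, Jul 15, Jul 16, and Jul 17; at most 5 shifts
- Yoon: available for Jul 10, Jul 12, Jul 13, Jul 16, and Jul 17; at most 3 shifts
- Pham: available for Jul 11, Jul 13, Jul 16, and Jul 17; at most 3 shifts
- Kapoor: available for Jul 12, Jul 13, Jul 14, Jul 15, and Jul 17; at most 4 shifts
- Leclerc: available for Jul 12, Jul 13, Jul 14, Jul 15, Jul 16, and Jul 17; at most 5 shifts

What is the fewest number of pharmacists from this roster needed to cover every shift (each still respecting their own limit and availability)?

8 slots to fill and no one can take more than 5, so at least ⌈8/5⌉ = 2 pharmacists are needed.
Zhao and Mendoza alone can cover everything: Jul 10→Zhao, Jul 11→Zhao, Jul 12→Zhao, Jul 13→Zhao, Jul 14→Zhao, Jul 15→Mendoza, Jul 16→Mendoza, Jul 17→Mendoza.

2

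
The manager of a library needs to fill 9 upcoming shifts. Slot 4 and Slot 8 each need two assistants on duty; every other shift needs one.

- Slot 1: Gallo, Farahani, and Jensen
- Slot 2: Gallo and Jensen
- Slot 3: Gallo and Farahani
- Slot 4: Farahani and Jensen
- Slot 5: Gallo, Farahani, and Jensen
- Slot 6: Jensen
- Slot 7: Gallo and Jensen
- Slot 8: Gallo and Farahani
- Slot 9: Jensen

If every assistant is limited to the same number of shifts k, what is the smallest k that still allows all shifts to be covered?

With 3 assistants and 11 worker-slots to fill, someone must work at least ⌈11/3⌉ = 4 shifts, so k ≥ 4.
k = 4 works: Slot 1→Farahani, Slot 2→Gallo, Slot 3→Gallo, Slot 4→Farahani+Jensen, Slot 5→Farahani, Slot 6→Jensen, Slot 7→Gallo, Slot 8→Gallo+Farahani, Slot 9→Jensen.
Loads: Gallo 4, Farahani 4, Jensen 3 — all ≤ 4.

4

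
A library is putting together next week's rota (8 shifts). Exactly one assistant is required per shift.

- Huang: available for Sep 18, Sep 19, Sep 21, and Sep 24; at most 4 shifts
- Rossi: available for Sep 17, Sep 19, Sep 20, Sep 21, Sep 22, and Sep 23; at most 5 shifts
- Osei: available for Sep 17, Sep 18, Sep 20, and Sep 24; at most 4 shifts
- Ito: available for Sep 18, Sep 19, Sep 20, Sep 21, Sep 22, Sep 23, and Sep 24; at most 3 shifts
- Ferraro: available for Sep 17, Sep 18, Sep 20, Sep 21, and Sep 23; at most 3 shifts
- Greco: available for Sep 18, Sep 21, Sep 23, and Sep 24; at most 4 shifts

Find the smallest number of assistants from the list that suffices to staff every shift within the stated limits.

2

8 slots to fill and no one can take more than 5, so at least ⌈8/5⌉ = 2 assistants are needed.
Huang and Rossi alone can cover everything: Sep 17→Rossi, Sep 18→Huang, Sep 19→Huang, Sep 20→Rossi, Sep 21→Huang, Sep 22→Rossi, Sep 23→Rossi, Sep 24→Huang.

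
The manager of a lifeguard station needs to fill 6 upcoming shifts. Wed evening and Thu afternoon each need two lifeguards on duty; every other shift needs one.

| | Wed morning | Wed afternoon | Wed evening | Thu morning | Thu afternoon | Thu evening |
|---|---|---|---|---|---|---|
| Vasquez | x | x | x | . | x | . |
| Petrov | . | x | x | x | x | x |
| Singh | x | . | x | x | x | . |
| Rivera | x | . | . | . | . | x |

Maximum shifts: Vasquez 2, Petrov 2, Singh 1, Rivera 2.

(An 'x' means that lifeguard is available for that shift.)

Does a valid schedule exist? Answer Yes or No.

No

Shifts {Wed afternoon, Wed evening, Thu morning, Thu afternoon} need 6 worker-slots in total, but the lifeguards available for any of those shifts (Vasquez, Petrov, and Singh) can supply at most 5 among them. So no valid schedule exists.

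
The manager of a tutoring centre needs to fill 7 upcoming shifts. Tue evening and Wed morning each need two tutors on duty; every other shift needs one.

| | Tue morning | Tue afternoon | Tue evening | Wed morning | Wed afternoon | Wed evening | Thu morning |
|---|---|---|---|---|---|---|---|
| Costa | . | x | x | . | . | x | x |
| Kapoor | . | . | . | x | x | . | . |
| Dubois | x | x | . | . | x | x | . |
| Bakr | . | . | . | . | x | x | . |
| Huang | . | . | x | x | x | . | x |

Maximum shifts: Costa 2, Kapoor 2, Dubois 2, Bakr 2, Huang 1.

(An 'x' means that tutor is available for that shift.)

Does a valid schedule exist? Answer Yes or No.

Total capacity is 9 and 9 slots are needed, so capacity alone doesn't rule it out.
Shifts {Tue evening, Wed morning} need 4 worker-slots in total, but the tutors available for any of those shifts (Costa, Kapoor, and Huang) can supply at most 3 among them. So no valid schedule exists.

No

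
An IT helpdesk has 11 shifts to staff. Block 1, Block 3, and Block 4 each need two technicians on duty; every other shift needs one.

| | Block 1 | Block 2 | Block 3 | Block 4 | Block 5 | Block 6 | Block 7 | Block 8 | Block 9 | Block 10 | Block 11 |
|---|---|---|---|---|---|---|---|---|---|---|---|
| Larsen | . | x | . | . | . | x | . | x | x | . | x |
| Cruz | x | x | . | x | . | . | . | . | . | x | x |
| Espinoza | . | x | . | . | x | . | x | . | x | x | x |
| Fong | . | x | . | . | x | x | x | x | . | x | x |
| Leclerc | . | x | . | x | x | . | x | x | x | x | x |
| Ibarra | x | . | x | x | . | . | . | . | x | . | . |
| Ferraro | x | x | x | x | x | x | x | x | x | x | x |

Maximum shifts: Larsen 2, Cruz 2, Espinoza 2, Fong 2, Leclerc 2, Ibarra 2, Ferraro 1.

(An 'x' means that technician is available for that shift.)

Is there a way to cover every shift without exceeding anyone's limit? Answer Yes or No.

Total capacity is 2+2+2+2+2+2+1 = 13 but 14 worker-slots are needed — infeasible.

No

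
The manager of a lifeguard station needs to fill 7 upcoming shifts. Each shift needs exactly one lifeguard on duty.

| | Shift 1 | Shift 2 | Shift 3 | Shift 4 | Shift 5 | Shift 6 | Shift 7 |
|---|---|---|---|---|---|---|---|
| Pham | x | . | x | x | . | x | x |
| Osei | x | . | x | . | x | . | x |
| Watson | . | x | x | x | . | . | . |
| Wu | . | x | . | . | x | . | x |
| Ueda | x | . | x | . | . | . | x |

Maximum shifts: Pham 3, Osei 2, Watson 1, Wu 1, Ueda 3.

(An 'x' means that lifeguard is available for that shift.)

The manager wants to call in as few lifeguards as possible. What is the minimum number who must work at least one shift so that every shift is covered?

7 slots to fill and no one can take more than 3, so at least ⌈7/3⌉ = 3 lifeguards are needed.
No set of 3 lifeguards can cover every shift (each such set leaves at least one shift with no one available or exceeds a cap).
Pham, Osei, Watson, and Wu alone can cover everything: Shift 1→Pham, Shift 2→Watson, Shift 3→Osei, Shift 4→Pham, Shift 5→Osei, Shift 6→Pham, Shift 7→Wu.

4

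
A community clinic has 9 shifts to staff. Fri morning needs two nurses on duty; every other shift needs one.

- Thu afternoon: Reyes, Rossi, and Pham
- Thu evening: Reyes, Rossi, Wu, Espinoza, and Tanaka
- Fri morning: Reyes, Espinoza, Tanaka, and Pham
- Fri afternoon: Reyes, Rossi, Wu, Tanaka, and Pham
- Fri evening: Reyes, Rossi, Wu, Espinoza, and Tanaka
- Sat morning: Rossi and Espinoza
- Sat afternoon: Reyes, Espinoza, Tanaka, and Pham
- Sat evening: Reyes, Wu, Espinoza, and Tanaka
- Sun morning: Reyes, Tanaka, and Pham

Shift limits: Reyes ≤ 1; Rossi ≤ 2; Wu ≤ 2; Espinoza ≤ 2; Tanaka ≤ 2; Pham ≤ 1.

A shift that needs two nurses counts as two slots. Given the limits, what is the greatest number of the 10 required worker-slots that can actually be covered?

Total capacity across all nurses is 1+2+2+2+2+1 = 10, and 10 slots are needed, so at most 10 can be filled.
An assignment achieving 10: Thu afternoon→Reyes, Thu evening→Rossi, Fri morning→Espinoza+Tanaka, Fri afternoon→Pham, Fri evening→Wu, Sat morning→Rossi, Sat afternoon→Espinoza, Sat evening→Wu, Sun morning→Tanaka.
Loads: Reyes 1/1, Rossi 2/2, Wu 2/2, Espinoza 2/2, Tanaka 2/2, Pham 1/1.

10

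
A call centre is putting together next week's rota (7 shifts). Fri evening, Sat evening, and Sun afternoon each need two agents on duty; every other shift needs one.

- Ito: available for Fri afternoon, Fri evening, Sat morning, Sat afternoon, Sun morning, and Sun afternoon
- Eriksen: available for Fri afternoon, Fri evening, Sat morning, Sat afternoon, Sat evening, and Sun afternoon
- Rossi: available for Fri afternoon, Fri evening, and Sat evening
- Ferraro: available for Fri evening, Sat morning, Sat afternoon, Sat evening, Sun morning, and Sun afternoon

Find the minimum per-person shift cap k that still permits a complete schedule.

3

With 4 agents and 10 worker-slots to fill, someone must work at least ⌈10/4⌉ = 3 shifts, so k ≥ 3.
k = 3 works: Fri afternoon→Ito, Fri evening→Rossi+Ferraro, Sat morning→Ito, Sat afternoon→Eriksen, Sat evening→Eriksen+Rossi, Sun morning→Ito, Sun afternoon→Eriksen+Ferraro.
Loads: Ito 3, Eriksen 3, Rossi 2, Ferraro 2 — all ≤ 3.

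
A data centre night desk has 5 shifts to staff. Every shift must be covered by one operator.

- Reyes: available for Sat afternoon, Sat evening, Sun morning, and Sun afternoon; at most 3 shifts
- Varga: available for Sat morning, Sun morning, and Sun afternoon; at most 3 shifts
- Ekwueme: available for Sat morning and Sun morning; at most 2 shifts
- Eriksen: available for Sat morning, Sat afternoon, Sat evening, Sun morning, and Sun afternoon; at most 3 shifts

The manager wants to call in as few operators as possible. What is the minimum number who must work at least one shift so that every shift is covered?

2

5 slots to fill and no one can take more than 3, so at least ⌈5/3⌉ = 2 operators are needed.
Reyes and Varga alone can cover everything: Sat morning→Varga, Sat afternoon→Reyes, Sat evening→Reyes, Sun morning→Reyes, Sun afternoon→Varga.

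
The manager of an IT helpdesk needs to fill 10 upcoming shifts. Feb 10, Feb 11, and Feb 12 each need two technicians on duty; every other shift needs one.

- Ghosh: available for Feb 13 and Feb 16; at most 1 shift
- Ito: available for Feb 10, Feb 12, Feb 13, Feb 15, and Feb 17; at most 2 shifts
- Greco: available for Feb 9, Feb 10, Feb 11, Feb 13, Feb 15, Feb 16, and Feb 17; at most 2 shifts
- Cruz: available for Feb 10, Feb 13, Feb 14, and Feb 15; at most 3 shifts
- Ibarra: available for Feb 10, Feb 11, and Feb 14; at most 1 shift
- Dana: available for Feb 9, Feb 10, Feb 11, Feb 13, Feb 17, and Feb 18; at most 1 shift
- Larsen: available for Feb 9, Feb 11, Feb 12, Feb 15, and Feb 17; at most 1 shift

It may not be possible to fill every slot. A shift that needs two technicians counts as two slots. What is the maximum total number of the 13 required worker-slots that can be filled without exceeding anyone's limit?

Total capacity across all technicians is 1+2+2+3+1+1+1 = 11, and 13 slots are needed, so at most 11 can be filled.
An assignment achieving 11: Feb 9→Greco, Feb 10→Cruz, Feb 11→Greco+Ibarra, Feb 12→Ito+Larsen, Feb 13→Cruz, Feb 14→Cruz, Feb 15→Ito, Feb 16→Ghosh, Feb 18→Dana.
Loads: Ghosh 1/1, Ito 2/2, Greco 2/2, Cruz 3/3, Ibarra 1/1, Dana 1/1, Larsen 1/1.

11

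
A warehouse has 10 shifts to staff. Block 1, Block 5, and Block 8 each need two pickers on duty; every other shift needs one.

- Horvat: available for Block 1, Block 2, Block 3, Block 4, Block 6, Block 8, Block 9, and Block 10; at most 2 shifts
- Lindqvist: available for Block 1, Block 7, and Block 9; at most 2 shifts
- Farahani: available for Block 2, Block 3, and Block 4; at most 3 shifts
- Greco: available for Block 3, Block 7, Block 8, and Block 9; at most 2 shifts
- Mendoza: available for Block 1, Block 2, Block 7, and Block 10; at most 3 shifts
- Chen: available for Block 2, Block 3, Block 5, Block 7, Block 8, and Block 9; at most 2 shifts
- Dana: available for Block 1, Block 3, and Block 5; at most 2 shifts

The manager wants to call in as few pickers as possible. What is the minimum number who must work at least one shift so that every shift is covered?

13 slots to fill and no one can take more than 3, so at least ⌈13/3⌉ = 5 pickers are needed.
Any 5 pickers together have capacity at most 3+3+2+2+2 = 12 < 13 slots, so 5 can never suffice.
Horvat, Lindqvist, Farahani, Greco, Chen, and Dana alone can cover everything: Block 1→Lindqvist+Dana, Block 2→Farahani, Block 3→Farahani, Block 4→Farahani, Block 5→Chen+Dana, Block 6→Horvat, Block 7→Lindqvist, Block 8→Greco+Chen, Block 9→Greco, Block 10→Horvat.

6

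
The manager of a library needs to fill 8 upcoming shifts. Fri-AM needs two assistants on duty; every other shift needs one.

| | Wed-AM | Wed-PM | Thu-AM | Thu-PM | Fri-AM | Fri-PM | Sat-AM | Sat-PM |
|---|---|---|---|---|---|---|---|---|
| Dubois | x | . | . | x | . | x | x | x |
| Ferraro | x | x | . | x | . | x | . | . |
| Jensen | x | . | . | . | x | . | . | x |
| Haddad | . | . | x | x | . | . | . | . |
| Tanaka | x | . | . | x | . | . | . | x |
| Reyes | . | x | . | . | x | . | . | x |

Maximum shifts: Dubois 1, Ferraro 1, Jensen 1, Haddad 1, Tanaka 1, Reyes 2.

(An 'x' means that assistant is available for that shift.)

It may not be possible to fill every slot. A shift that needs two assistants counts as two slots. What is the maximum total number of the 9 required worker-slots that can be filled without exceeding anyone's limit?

Total capacity across all assistants is 1+1+1+1+1+2 = 7, and 9 slots are needed, so at most 7 can be filled.
An assignment achieving 7: Wed-AM→Tanaka, Wed-PM→Ferraro, Thu-AM→Haddad, Fri-AM→Jensen+Reyes, Sat-AM→Dubois, Sat-PM→Reyes.
Loads: Dubois 1/1, Ferraro 1/1, Jensen 1/1, Haddad 1/1, Tanaka 1/1, Reyes 2/2.

7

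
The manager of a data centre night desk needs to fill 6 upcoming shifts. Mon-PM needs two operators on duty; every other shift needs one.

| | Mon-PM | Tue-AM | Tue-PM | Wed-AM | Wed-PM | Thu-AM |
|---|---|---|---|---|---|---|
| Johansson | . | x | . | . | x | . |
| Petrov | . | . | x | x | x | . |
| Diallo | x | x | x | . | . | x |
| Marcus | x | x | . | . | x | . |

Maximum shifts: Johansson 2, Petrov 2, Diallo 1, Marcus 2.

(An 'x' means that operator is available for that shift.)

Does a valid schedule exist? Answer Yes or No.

Total capacity is 7 and 7 slots are needed, so capacity alone doesn't rule it out.
Shifts {Mon-PM, Thu-AM} need 3 worker-slots in total, but the operators available for any of those shifts (Diallo and Marcus) can supply at most 2 among them. So no valid schedule exists.

No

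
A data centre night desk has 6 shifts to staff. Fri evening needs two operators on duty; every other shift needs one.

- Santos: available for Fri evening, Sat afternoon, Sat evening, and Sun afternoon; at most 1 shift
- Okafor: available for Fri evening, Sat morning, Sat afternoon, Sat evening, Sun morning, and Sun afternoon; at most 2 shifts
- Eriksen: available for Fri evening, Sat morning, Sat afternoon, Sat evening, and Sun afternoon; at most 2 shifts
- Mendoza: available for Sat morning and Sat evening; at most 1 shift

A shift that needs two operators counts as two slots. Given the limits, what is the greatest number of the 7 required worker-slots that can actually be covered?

Total capacity across all operators is 1+2+2+1 = 6, and 7 slots are needed, so at most 6 can be filled.
An assignment achieving 6: Fri evening→Santos+Okafor, Sat morning→Eriksen, Sat afternoon→Eriksen, Sat evening→Mendoza, Sun morning→Okafor.
Loads: Santos 1/1, Okafor 2/2, Eriksen 2/2, Mendoza 1/1.

6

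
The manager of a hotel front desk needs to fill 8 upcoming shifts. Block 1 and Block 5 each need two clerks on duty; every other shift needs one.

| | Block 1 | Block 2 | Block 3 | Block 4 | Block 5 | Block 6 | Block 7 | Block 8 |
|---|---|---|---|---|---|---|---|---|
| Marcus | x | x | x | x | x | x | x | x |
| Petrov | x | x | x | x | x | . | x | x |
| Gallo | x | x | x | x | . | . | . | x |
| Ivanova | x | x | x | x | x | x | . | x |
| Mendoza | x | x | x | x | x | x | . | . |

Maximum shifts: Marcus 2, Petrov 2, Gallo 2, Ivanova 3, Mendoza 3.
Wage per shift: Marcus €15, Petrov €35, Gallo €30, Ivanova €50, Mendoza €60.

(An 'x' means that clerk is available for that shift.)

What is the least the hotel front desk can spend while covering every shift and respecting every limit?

Picking the cheapest available clerk for each shift independently would cost €185, but that ignores the shift limits.
An optimal schedule: Block 1→Ivanova+Mendoza, Block 2→Gallo, Block 3→Petrov, Block 4→Ivanova, Block 5→Petrov+Ivanova, Block 6→Marcus, Block 7→Marcus, Block 8→Gallo.
Total: 50 + 60 + 30 + 35 + 50 + 35 + 50 + 15 + 15 + 30 = €370.

€370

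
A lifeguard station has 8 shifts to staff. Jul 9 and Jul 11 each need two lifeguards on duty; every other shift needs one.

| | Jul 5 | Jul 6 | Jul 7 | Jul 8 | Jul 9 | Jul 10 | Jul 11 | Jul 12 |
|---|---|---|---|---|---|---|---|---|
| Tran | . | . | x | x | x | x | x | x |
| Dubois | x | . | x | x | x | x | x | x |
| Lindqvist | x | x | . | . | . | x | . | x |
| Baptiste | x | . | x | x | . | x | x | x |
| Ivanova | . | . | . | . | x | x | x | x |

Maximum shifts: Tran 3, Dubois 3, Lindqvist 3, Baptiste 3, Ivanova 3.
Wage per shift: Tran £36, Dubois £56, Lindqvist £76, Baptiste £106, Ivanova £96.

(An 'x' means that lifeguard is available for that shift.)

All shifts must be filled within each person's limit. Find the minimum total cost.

£600

Jul 6 can only be covered by Lindqvist, so that assignment is forced.
Picking the cheapest available lifeguard for each shift independently would cost £460, but that ignores the shift limits.
An optimal schedule: Jul 5→Dubois, Jul 6→Lindqvist, Jul 7→Tran, Jul 8→Tran, Jul 9→Tran+Dubois, Jul 10→Lindqvist, Jul 11→Dubois+Ivanova, Jul 12→Lindqvist.
Total: 56 + 76 + 36 + 36 + 36 + 56 + 76 + 56 + 96 + 76 = £600.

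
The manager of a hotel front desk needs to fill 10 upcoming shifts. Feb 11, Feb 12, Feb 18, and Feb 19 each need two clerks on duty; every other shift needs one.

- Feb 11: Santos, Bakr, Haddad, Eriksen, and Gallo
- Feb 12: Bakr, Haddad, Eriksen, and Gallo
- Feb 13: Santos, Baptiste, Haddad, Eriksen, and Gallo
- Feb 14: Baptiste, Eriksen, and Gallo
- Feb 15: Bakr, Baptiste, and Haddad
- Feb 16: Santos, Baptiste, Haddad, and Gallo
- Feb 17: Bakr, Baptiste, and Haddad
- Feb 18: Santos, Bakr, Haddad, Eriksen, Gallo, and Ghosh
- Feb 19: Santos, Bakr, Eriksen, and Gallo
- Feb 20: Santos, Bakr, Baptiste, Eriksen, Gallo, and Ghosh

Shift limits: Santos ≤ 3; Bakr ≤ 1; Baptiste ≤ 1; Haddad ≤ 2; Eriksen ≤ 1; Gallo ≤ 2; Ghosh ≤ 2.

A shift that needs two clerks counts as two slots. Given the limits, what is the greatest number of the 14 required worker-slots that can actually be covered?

12

Total capacity across all clerks is 3+1+1+2+1+2+2 = 12, and 14 slots are needed, so at most 12 can be filled.
An assignment achieving 12: Feb 11→Santos+Gallo, Feb 12→Haddad+Eriksen, Feb 14→Baptiste, Feb 15→Bakr, Feb 16→Santos, Feb 17→Haddad, Feb 18→Ghosh, Feb 19→Santos+Gallo, Feb 20→Ghosh.
Loads: Santos 3/3, Bakr 1/1, Baptiste 1/1, Haddad 2/2, Eriksen 1/1, Gallo 2/2, Ghosh 2/2.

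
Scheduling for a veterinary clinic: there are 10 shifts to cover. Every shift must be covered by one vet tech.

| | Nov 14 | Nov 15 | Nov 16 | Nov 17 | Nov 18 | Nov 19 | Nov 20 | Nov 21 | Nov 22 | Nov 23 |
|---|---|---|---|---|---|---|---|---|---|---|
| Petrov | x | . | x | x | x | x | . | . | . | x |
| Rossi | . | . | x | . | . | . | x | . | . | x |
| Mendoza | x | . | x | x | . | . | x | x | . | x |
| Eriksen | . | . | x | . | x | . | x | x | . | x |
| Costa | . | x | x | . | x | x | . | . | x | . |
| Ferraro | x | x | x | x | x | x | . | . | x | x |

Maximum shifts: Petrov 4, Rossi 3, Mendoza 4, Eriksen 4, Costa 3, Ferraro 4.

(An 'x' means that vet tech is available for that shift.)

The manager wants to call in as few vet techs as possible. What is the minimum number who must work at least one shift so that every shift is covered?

10 slots to fill and no one can take more than 4, so at least ⌈10/4⌉ = 3 vet techs are needed.
Petrov, Mendoza, and Costa alone can cover everything: Nov 14→Petrov, Nov 15→Costa, Nov 16→Mendoza, Nov 17→Petrov, Nov 18→Petrov, Nov 19→Petrov, Nov 20→Mendoza, Nov 21→Mendoza, Nov 22→Costa, Nov 23→Mendoza.

3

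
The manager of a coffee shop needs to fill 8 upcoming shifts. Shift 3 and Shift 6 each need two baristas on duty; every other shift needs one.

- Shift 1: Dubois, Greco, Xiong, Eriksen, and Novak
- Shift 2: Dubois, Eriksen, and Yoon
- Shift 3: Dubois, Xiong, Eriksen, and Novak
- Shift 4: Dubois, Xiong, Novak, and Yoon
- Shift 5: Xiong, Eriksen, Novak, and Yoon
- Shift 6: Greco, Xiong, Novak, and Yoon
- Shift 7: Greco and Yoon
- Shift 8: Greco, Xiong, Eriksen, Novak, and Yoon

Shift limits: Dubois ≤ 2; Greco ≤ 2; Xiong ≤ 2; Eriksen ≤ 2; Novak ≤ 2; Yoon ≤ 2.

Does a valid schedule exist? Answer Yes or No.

Yes

One valid schedule: Shift 1→Greco, Shift 2→Dubois, Shift 3→Eriksen+Novak, Shift 4→Dubois, Shift 5→Xiong, Shift 6→Novak+Yoon, Shift 7→Greco, Shift 8→Xiong.
Loads: Dubois 2/2, Greco 2/2, Xiong 2/2, Eriksen 1/2, Novak 2/2, Yoon 1/2 — all within limits.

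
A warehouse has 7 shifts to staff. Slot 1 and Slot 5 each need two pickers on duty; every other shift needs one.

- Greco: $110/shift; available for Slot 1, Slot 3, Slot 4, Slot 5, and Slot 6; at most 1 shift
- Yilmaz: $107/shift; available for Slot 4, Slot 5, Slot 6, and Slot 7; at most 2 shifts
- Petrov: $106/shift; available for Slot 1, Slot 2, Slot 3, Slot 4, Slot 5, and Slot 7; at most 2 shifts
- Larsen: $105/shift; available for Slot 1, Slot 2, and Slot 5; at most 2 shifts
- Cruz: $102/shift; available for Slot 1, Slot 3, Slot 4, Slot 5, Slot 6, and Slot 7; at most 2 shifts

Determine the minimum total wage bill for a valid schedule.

Picking the cheapest available picker for each shift independently would cost $927, but that ignores the shift limits.
An optimal schedule: Slot 1→Larsen+Cruz, Slot 2→Petrov, Slot 3→Greco, Slot 4→Petrov, Slot 5→Larsen+Cruz, Slot 6→Yilmaz, Slot 7→Yilmaz.
Total: 105 + 102 + 106 + 110 + 106 + 105 + 102 + 107 + 107 = $950.

$950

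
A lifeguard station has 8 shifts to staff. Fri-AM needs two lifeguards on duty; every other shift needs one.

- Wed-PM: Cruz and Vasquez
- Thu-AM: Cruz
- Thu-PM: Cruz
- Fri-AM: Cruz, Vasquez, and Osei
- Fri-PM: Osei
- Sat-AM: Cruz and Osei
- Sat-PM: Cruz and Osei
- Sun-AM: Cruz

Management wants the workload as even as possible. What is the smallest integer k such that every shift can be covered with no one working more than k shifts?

4

With 3 lifeguards and 9 worker-slots to fill, someone must work at least ⌈9/3⌉ = 3 shifts, so k ≥ 3.
k = 3 is infeasible (exhaustive check).
k = 4 works: Wed-PM→Cruz, Thu-AM→Cruz, Thu-PM→Cruz, Fri-AM→Vasquez+Osei, Fri-PM→Osei, Sat-AM→Osei, Sat-PM→Osei, Sun-AM→Cruz.
Loads: Cruz 4, Vasquez 1, Osei 4 — all ≤ 4.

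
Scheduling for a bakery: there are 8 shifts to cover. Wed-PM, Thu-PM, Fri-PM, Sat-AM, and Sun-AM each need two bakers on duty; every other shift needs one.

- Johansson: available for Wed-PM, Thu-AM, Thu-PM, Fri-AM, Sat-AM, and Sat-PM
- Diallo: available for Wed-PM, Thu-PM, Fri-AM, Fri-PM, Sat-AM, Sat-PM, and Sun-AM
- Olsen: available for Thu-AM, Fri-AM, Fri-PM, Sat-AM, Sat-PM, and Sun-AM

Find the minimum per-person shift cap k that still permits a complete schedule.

With 3 bakers and 13 worker-slots to fill, someone must work at least ⌈13/3⌉ = 5 shifts, so k ≥ 5.
k = 5 works: Wed-PM→Johansson+Diallo, Thu-AM→Johansson, Thu-PM→Johansson+Diallo, Fri-AM→Johansson, Fri-PM→Diallo+Olsen, Sat-AM→Johansson+Diallo, Sat-PM→Olsen, Sun-AM→Diallo+Olsen.
Loads: Johansson 5, Diallo 5, Olsen 3 — all ≤ 5.

5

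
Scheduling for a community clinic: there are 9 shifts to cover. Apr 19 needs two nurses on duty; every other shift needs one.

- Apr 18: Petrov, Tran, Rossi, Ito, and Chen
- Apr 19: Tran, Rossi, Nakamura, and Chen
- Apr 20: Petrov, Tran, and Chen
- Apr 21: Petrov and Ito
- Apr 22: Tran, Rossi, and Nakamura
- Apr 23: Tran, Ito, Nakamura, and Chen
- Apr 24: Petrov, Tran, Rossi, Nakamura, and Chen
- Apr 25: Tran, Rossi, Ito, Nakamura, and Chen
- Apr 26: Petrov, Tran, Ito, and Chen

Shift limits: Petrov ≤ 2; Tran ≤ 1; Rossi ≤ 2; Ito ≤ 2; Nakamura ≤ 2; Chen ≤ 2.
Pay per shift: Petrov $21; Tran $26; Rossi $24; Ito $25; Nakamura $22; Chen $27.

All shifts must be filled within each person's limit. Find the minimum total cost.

Picking the cheapest available nurse for each shift independently would cost $217, but that ignores the shift limits.
An optimal schedule: Apr 18→Rossi, Apr 19→Nakamura+Chen, Apr 20→Petrov, Apr 21→Petrov, Apr 22→Tran, Apr 23→Ito, Apr 24→Rossi, Apr 25→Nakamura, Apr 26→Ito.
Total: 24 + 22 + 27 + 21 + 21 + 26 + 25 + 24 + 22 + 25 = $237.

$237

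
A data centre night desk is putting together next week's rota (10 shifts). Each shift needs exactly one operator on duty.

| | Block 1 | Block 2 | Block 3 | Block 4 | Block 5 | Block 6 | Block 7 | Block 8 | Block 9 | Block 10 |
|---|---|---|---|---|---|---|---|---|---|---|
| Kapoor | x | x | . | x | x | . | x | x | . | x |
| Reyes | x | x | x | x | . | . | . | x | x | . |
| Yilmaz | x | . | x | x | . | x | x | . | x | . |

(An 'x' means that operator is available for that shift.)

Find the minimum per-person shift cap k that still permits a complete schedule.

4

With 3 operators and 10 worker-slots to fill, someone must work at least ⌈10/3⌉ = 4 shifts, so k ≥ 4.
k = 4 works: Block 1→Reyes, Block 2→Kapoor, Block 3→Reyes, Block 4→Yilmaz, Block 5→Kapoor, Block 6→Yilmaz, Block 7→Kapoor, Block 8→Reyes, Block 9→Reyes, Block 10→Kapoor.
Loads: Kapoor 4, Reyes 4, Yilmaz 2 — all ≤ 4.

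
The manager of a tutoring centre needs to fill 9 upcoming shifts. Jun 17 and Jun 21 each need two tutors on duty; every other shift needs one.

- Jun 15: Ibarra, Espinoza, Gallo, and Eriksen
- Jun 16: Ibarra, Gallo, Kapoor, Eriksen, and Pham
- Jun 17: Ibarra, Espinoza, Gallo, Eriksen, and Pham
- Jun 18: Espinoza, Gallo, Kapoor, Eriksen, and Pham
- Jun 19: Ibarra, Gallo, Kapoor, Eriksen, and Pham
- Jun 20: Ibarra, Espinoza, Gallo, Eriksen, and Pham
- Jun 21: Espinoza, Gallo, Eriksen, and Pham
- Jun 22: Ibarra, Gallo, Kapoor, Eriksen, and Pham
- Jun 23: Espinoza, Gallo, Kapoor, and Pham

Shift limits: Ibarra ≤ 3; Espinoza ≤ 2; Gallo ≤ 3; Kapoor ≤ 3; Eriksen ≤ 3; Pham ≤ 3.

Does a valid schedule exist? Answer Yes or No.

Yes

One valid schedule: Jun 15→Ibarra, Jun 16→Ibarra, Jun 17→Eriksen+Pham, Jun 18→Espinoza, Jun 19→Ibarra, Jun 20→Gallo, Jun 21→Gallo+Eriksen, Jun 22→Gallo, Jun 23→Espinoza.
Loads: Ibarra 3/3, Espinoza 2/2, Gallo 3/3, Kapoor 0/3, Eriksen 2/3, Pham 1/3 — all within limits.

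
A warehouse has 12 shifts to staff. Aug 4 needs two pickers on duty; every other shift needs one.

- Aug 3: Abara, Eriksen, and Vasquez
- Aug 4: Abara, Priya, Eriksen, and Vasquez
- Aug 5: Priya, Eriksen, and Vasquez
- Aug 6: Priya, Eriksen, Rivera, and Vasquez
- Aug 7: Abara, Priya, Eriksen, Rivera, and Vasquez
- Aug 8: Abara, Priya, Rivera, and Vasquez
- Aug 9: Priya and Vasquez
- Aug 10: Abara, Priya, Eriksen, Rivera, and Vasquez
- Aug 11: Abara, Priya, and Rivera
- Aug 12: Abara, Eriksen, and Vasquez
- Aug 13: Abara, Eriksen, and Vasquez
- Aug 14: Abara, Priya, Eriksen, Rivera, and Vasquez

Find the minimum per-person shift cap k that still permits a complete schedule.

With 5 pickers and 13 worker-slots to fill, someone must work at least ⌈13/5⌉ = 3 shifts, so k ≥ 3.
k = 3 works: Aug 3→Abara, Aug 4→Eriksen+Vasquez, Aug 5→Priya, Aug 6→Priya, Aug 7→Eriksen, Aug 8→Rivera, Aug 9→Priya, Aug 10→Rivera, Aug 11→Abara, Aug 12→Abara, Aug 13→Eriksen, Aug 14→Rivera.
Loads: Abara 3, Priya 3, Eriksen 3, Rivera 3, Vasquez 1 — all ≤ 3.

3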